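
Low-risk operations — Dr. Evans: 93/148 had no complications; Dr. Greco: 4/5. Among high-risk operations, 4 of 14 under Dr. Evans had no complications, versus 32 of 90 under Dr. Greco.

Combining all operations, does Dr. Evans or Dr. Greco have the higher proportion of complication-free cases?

Low-risk: Dr. Evans 93/148 = 62.8%, Dr. Greco 4/5 = 80.0% → Dr. Greco
High-risk: Dr. Evans 4/14 = 28.6%, Dr. Greco 32/90 = 35.6% → Dr. Greco
Overall: Dr. Evans 97/162 = 59.9%, Dr. Greco 36/95 = 37.9% → Dr. Evans
(Dr. Greco wins every patient risk group but Dr. Evans wins overall — Dr. Greco's operations skew toward the low-rate high-risk group.)

Dr. Evans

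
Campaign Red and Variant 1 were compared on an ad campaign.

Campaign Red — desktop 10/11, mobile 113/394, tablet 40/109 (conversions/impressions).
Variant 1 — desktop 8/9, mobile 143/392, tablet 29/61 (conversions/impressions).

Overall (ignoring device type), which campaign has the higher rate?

Desktop: Campaign Red 10/11 = 90.9%, Variant 1 8/9 = 88.9% → Campaign Red
Mobile: Campaign Red 113/394 = 28.7%, Variant 1 143/392 = 36.5% → Variant 1
Tablet: Campaign Red 40/109 = 36.7%, Variant 1 29/61 = 47.5% → Variant 1
Overall: Campaign Red 163/514 = 31.7%, Variant 1 180/462 = 39.0% → Variant 1
(Neither sweeps every device group, but Variant 1 has the higher pooled rate.)

Variant 1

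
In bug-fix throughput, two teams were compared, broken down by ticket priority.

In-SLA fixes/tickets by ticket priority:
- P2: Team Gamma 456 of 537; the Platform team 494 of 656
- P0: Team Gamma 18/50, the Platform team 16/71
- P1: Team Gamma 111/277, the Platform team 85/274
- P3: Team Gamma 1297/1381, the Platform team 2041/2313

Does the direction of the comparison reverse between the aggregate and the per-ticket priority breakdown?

P2: Team Gamma 456/537 = 84.9%, the Platform team 494/656 = 75.3% → Team Gamma
P0: Team Gamma 18/50 = 36.0%, the Platform team 16/71 = 22.5% → Team Gamma
P1: Team Gamma 111/277 = 40.1%, the Platform team 85/274 = 31.0% → Team Gamma
P3: Team Gamma 1297/1381 = 93.9%, the Platform team 2041/2313 = 88.2% → Team Gamma
Overall: Team Gamma 1882/2245 = 83.8%, the Platform team 2636/3314 = 79.5% → Team Gamma
Team Gamma wins overall and in every ticket group — no reversal.

No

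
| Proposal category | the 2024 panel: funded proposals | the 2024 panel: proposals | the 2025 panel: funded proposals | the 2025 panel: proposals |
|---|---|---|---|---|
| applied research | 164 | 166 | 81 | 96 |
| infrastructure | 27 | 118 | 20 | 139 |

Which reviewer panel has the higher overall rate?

Applied research: the 2024 panel 164/166 = 98.8%, the 2025 panel 81/96 = 84.4% → the 2024 panel
Infrastructure: the 2024 panel 27/118 = 22.9%, the 2025 panel 20/139 = 14.4% → the 2024 panel
Overall: the 2024 panel 191/284 = 67.3%, the 2025 panel 101/235 = 43.0% → the 2024 panel

the 2024 panel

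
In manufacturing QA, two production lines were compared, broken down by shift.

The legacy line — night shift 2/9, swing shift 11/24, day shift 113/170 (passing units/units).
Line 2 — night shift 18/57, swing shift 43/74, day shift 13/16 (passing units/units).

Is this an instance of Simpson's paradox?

Night shift: the legacy line 2/9 = 22.2%, Line 2 18/57 = 31.6% → Line 2
Swing shift: the legacy line 11/24 = 45.8%, Line 2 43/74 = 58.1% → Line 2
Day shift: the legacy line 113/170 = 66.5%, Line 2 13/16 = 81.2% → Line 2
Overall: the legacy line 126/203 = 62.1%, Line 2 74/147 = 50.3% → the legacy line
Line 2 wins each shift group but the legacy line wins overall — the comparison reverses. Line 2's units skew toward night shift, which has a lower base rate.

Yes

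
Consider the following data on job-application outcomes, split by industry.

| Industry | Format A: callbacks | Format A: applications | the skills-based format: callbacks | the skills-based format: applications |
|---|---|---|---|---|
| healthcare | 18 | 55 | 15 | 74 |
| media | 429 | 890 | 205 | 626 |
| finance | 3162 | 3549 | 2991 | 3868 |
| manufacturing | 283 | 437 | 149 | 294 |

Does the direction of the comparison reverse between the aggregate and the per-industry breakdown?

No

Healthcare: Format A 18/55 = 32.7%, the skills-based format 15/74 = 20.3% → Format A
Media: Format A 429/890 = 48.2%, the skills-based format 205/626 = 32.7% → Format A
Finance: Format A 3162/3549 = 89.1%, the skills-based format 2991/3868 = 77.3% → Format A
Manufacturing: Format A 283/437 = 64.8%, the skills-based format 149/294 = 50.7% → Format A
Overall: Format A 3892/4931 = 78.9%, the skills-based format 3360/4862 = 69.1% → Format A
Format A wins overall and in every industry group — no reversal.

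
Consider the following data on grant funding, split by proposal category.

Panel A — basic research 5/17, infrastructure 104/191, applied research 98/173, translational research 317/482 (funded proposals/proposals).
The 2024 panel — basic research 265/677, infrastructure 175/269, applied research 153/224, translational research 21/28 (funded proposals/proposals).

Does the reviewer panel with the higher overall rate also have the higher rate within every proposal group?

Basic research: Panel A 5/17 = 29.4%, the 2024 panel 265/677 = 39.1% → the 2024 panel
Infrastructure: Panel A 104/191 = 54.5%, the 2024 panel 175/269 = 65.1% → the 2024 panel
Applied research: Panel A 98/173 = 56.6%, the 2024 panel 153/224 = 68.3% → the 2024 panel
Translational research: Panel A 317/482 = 65.8%, the 2024 panel 21/28 = 75.0% → the 2024 panel
Overall: Panel A 524/863 = 60.7%, the 2024 panel 614/1198 = 51.3% → Panel A
The 2024 panel wins each proposal group but Panel A wins overall — the comparison reverses. The 2024 panel's proposals skew toward basic research, which has a lower base rate.

No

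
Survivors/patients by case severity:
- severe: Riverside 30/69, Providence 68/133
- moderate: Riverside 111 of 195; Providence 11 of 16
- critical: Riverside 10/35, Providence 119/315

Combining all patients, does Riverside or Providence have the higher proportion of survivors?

Riverside

Severe: Riverside 30/69 = 43.5%, Providence 68/133 = 51.1% → Providence
Moderate: Riverside 111/195 = 56.9%, Providence 11/16 = 68.8% → Providence
Critical: Riverside 10/35 = 28.6%, Providence 119/315 = 37.8% → Providence
Overall: Riverside 151/299 = 50.5%, Providence 198/464 = 42.7% → Riverside
(Providence wins every case group but Riverside wins overall — Providence's patients skew toward the low-rate critical group.)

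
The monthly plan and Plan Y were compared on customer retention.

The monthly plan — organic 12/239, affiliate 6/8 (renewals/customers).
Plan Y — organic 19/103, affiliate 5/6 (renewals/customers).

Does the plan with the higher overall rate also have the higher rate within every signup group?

Yes

Organic: the monthly plan 12/239 = 5.0%, Plan Y 19/103 = 18.4% → Plan Y
Affiliate: the monthly plan 6/8 = 75.0%, Plan Y 5/6 = 83.3% → Plan Y
Overall: the monthly plan 18/247 = 7.3%, Plan Y 24/109 = 22.0% → Plan Y
Plan Y wins overall and in every signup group — no reversal.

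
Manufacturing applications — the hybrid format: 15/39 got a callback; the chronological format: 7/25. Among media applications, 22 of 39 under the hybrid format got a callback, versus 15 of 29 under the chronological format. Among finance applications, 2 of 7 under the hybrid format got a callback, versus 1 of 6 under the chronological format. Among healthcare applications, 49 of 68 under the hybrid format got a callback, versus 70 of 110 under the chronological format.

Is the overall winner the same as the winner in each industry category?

Manufacturing: the hybrid format 15/39 = 38.5%, the chronological format 7/25 = 28.0% → the hybrid format
Media: the hybrid format 22/39 = 56.4%, the chronological format 15/29 = 51.7% → the hybrid format
Finance: the hybrid format 2/7 = 28.6%, the chronological format 1/6 = 16.7% → the hybrid format
Healthcare: the hybrid format 49/68 = 72.1%, the chronological format 70/110 = 63.6% → the hybrid format
Overall: the hybrid format 88/153 = 57.5%, the chronological format 93/170 = 54.7% → the hybrid format
The hybrid format wins overall and in every industry group — no reversal.

Yes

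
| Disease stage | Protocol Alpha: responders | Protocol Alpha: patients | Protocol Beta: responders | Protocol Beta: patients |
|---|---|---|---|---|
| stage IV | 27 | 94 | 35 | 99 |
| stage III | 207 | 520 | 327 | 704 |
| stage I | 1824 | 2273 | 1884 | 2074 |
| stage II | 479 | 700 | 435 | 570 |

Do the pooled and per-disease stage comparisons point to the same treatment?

Stage IV: Protocol Alpha 27/94 = 28.7%, Protocol Beta 35/99 = 35.4% → Protocol Beta
Stage III: Protocol Alpha 207/520 = 39.8%, Protocol Beta 327/704 = 46.4% → Protocol Beta
Stage I: Protocol Alpha 1824/2273 = 80.2%, Protocol Beta 1884/2074 = 90.8% → Protocol Beta
Stage II: Protocol Alpha 479/700 = 68.4%, Protocol Beta 435/570 = 76.3% → Protocol Beta
Overall: Protocol Alpha 2537/3587 = 70.7%, Protocol Beta 2681/3447 = 77.8% → Protocol Beta
Protocol Beta wins overall and in every disease group — no reversal.

Yes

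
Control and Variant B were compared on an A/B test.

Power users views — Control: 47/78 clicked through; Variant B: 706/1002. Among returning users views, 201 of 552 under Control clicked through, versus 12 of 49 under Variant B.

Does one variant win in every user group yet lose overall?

No

Power users: Control 47/78 = 60.3%, Variant B 706/1002 = 70.5% → Variant B
Returning users: Control 201/552 = 36.4%, Variant B 12/49 = 24.5% → Control
Overall: Control 248/630 = 39.4%, Variant B 718/1051 = 68.3% → Variant B
Neither sweeps: Control wins 1 of 2 groups, Variant B wins 1. Variant B wins overall but not every group — no Simpson reversal.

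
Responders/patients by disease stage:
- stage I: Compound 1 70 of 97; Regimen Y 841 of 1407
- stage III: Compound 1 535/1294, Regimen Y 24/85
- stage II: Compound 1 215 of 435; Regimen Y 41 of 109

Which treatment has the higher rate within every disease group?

Compound 1

Stage I: Compound 1 70/97 = 72.2%, Regimen Y 841/1407 = 59.8% → Compound 1
Stage III: Compound 1 535/1294 = 41.3%, Regimen Y 24/85 = 28.2% → Compound 1
Stage II: Compound 1 215/435 = 49.4%, Regimen Y 41/109 = 37.6% → Compound 1
Compound 1 has the higher rate in all 3 groups.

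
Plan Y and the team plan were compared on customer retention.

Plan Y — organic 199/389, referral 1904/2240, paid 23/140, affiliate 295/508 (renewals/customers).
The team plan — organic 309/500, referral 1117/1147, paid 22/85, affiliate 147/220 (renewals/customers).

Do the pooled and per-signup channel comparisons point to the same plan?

Yes

Organic: Plan Y 199/389 = 51.2%, the team plan 309/500 = 61.8% → the team plan
Referral: Plan Y 1904/2240 = 85.0%, the team plan 1117/1147 = 97.4% → the team plan
Paid: Plan Y 23/140 = 16.4%, the team plan 22/85 = 25.9% → the team plan
Affiliate: Plan Y 295/508 = 58.1%, the team plan 147/220 = 66.8% → the team plan
Overall: Plan Y 2421/3277 = 73.9%, the team plan 1595/1952 = 81.7% → the team plan
The team plan wins overall and in every signup group — no reversal.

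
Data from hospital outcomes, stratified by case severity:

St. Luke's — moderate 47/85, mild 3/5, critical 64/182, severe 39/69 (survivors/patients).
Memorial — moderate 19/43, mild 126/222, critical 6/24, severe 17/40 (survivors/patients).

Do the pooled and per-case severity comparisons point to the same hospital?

Moderate: St. Luke's 47/85 = 55.3%, Memorial 19/43 = 44.2% → St. Luke's
Mild: St. Luke's 3/5 = 60.0%, Memorial 126/222 = 56.8% → St. Luke's
Critical: St. Luke's 64/182 = 35.2%, Memorial 6/24 = 25.0% → St. Luke's
Severe: St. Luke's 39/69 = 56.5%, Memorial 17/40 = 42.5% → St. Luke's
Overall: St. Luke's 153/341 = 44.9%, Memorial 168/329 = 51.1% → Memorial
St. Luke's wins each case group but Memorial wins overall — the comparison reverses. St. Luke's's patients skew toward critical, which has a lower base rate.

No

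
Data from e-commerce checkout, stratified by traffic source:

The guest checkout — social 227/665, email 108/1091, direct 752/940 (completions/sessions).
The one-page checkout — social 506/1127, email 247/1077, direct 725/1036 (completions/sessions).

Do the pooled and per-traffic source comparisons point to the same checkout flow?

Social: the guest checkout 227/665 = 34.1%, the one-page checkout 506/1127 = 44.9% → the one-page checkout
Email: the guest checkout 108/1091 = 9.9%, the one-page checkout 247/1077 = 22.9% → the one-page checkout
Direct: the guest checkout 752/940 = 80.0%, the one-page checkout 725/1036 = 70.0% → the guest checkout
Overall: the guest checkout 1087/2696 = 40.3%, the one-page checkout 1478/3240 = 45.6% → the one-page checkout
Neither sweeps: the guest checkout wins 1 of 3 groups, the one-page checkout wins 2. The one-page checkout wins overall but not every group — no Simpson reversal.

No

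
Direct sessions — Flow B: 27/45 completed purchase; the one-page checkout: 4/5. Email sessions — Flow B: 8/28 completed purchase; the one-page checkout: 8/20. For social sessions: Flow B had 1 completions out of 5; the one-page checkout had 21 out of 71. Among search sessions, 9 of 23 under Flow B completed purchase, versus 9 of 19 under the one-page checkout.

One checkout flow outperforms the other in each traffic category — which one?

the one-page checkout

Direct: Flow B 27/45 = 60.0%, the one-page checkout 4/5 = 80.0% → the one-page checkout
Email: Flow B 8/28 = 28.6%, the one-page checkout 8/20 = 40.0% → the one-page checkout
Social: Flow B 1/5 = 20.0%, the one-page checkout 21/71 = 29.6% → the one-page checkout
Search: Flow B 9/23 = 39.1%, the one-page checkout 9/19 = 47.4% → the one-page checkout
The one-page checkout has the higher rate in all 4 groups.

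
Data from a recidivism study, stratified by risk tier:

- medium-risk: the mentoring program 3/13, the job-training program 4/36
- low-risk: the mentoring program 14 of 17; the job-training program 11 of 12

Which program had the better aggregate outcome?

the mentoring program

Medium-risk: the mentoring program 3/13 = 23.1%, the job-training program 4/36 = 11.1% → the mentoring program
Low-risk: the mentoring program 14/17 = 82.4%, the job-training program 11/12 = 91.7% → the job-training program
Overall: the mentoring program 17/30 = 56.7%, the job-training program 15/48 = 31.2% → the mentoring program
(Neither sweeps every risk group, but the mentoring program has the higher pooled rate.)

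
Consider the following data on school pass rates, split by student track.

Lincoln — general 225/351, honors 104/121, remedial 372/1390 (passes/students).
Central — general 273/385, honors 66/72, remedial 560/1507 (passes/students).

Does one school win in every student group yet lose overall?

General: Lincoln 225/351 = 64.1%, Central 273/385 = 70.9% → Central
Honors: Lincoln 104/121 = 86.0%, Central 66/72 = 91.7% → Central
Remedial: Lincoln 372/1390 = 26.8%, Central 560/1507 = 37.2% → Central
Overall: Lincoln 701/1862 = 37.6%, Central 899/1964 = 45.8% → Central
Central wins overall and in every student group — no reversal.

No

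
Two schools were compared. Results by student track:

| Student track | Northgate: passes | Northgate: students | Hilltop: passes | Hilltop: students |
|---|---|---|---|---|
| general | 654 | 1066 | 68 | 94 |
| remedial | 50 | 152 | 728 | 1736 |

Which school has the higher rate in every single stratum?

Hilltop

General: Northgate 654/1066 = 61.4%, Hilltop 68/94 = 72.3% → Hilltop
Remedial: Northgate 50/152 = 32.9%, Hilltop 728/1736 = 41.9% → Hilltop
Hilltop has the higher rate in both groups.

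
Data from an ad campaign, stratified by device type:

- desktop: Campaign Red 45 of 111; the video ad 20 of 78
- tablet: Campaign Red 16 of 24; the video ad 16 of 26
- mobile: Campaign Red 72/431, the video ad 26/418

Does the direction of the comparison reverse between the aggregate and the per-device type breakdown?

Desktop: Campaign Red 45/111 = 40.5%, the video ad 20/78 = 25.6% → Campaign Red
Tablet: Campaign Red 16/24 = 66.7%, the video ad 16/26 = 61.5% → Campaign Red
Mobile: Campaign Red 72/431 = 16.7%, the video ad 26/418 = 6.2% → Campaign Red
Overall: Campaign Red 133/566 = 23.5%, the video ad 62/522 = 11.9% → Campaign Red
Campaign Red wins overall and in every device group — no reversal.

No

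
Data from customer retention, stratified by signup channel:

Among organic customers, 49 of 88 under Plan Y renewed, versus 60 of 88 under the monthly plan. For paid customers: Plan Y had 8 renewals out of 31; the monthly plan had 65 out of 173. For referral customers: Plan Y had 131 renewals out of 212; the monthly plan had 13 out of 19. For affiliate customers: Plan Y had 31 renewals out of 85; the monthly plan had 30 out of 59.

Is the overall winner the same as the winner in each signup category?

No

Organic: Plan Y 49/88 = 55.7%, the monthly plan 60/88 = 68.2% → the monthly plan
Paid: Plan Y 8/31 = 25.8%, the monthly plan 65/173 = 37.6% → the monthly plan
Referral: Plan Y 131/212 = 61.8%, the monthly plan 13/19 = 68.4% → the monthly plan
Affiliate: Plan Y 31/85 = 36.5%, the monthly plan 30/59 = 50.8% → the monthly plan
Overall: Plan Y 219/416 = 52.6%, the monthly plan 168/339 = 49.6% → Plan Y
The monthly plan wins each signup group but Plan Y wins overall — the comparison reverses. The monthly plan's customers skew toward paid, which has a lower base rate.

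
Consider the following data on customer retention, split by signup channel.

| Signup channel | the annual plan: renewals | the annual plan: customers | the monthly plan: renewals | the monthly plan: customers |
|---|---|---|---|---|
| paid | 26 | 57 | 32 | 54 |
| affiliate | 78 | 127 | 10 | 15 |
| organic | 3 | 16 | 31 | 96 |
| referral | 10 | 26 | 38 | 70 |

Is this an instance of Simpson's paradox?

Yes

Paid: the annual plan 26/57 = 45.6%, the monthly plan 32/54 = 59.3% → the monthly plan
Affiliate: the annual plan 78/127 = 61.4%, the monthly plan 10/15 = 66.7% → the monthly plan
Organic: the annual plan 3/16 = 18.8%, the monthly plan 31/96 = 32.3% → the monthly plan
Referral: the annual plan 10/26 = 38.5%, the monthly plan 38/70 = 54.3% → the monthly plan
Overall: the annual plan 117/226 = 51.8%, the monthly plan 111/235 = 47.2% → the annual plan
The monthly plan wins each signup group but the annual plan wins overall — the comparison reverses. The monthly plan's customers skew toward organic, which has a lower base rate.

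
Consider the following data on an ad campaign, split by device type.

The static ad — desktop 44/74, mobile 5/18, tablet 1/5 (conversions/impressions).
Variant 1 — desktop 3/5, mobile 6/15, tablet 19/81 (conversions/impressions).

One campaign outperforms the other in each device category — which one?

Variant 1

Desktop: the static ad 44/74 = 59.5%, Variant 1 3/5 = 60.0% → Variant 1
Mobile: the static ad 5/18 = 27.8%, Variant 1 6/15 = 40.0% → Variant 1
Tablet: the static ad 1/5 = 20.0%, Variant 1 19/81 = 23.5% → Variant 1
Variant 1 has the higher rate in all 3 groups.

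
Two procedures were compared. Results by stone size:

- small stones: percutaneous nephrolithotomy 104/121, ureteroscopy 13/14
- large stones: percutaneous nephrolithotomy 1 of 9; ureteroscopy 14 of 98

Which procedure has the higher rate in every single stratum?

Small stones: percutaneous nephrolithotomy 104/121 = 86.0%, ureteroscopy 13/14 = 92.9% → ureteroscopy
Large stones: percutaneous nephrolithotomy 1/9 = 11.1%, ureteroscopy 14/98 = 14.3% → ureteroscopy
Ureteroscopy has the higher rate in both groups.

ureteroscopy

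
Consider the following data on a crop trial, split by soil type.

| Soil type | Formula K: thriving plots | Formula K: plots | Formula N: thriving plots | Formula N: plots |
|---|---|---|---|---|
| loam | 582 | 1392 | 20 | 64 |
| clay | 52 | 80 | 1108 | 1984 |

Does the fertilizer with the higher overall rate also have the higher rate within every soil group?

No

Loam: Formula K 582/1392 = 41.8%, Formula N 20/64 = 31.2% → Formula K
Clay: Formula K 52/80 = 65.0%, Formula N 1108/1984 = 55.8% → Formula K
Overall: Formula K 634/1472 = 43.1%, Formula N 1128/2048 = 55.1% → Formula N
Formula K wins each soil group but Formula N wins overall — the comparison reverses. Formula K's plots skew toward loam, which has a lower base rate.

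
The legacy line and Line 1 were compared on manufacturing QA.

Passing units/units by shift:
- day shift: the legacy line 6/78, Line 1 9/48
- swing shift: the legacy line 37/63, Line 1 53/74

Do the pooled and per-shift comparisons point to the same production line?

Yes

Day shift: the legacy line 6/78 = 7.7%, Line 1 9/48 = 18.8% → Line 1
Swing shift: the legacy line 37/63 = 58.7%, Line 1 53/74 = 71.6% → Line 1
Overall: the legacy line 43/141 = 30.5%, Line 1 62/122 = 50.8% → Line 1
Line 1 wins overall and in every shift group — no reversal.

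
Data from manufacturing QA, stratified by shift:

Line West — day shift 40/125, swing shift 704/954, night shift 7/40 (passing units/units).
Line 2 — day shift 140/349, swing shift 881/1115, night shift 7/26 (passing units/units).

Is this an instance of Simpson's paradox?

Day shift: Line West 40/125 = 32.0%, Line 2 140/349 = 40.1% → Line 2
Swing shift: Line West 704/954 = 73.8%, Line 2 881/1115 = 79.0% → Line 2
Night shift: Line West 7/40 = 17.5%, Line 2 7/26 = 26.9% → Line 2
Overall: Line West 751/1119 = 67.1%, Line 2 1028/1490 = 69.0% → Line 2
Line 2 wins overall and in every shift group — no reversal.

No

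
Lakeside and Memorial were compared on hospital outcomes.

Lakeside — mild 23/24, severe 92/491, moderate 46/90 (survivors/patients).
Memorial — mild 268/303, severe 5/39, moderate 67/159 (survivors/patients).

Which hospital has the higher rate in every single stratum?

Lakeside

Mild: Lakeside 23/24 = 95.8%, Memorial 268/303 = 88.4% → Lakeside
Severe: Lakeside 92/491 = 18.7%, Memorial 5/39 = 12.8% → Lakeside
Moderate: Lakeside 46/90 = 51.1%, Memorial 67/159 = 42.1% → Lakeside
Lakeside has the higher rate in all 3 groups.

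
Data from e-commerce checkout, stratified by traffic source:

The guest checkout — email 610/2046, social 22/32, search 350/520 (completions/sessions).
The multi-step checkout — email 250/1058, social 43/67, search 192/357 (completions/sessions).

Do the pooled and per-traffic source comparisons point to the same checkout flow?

Yes

Email: the guest checkout 610/2046 = 29.8%, the multi-step checkout 250/1058 = 23.6% → the guest checkout
Social: the guest checkout 22/32 = 68.8%, the multi-step checkout 43/67 = 64.2% → the guest checkout
Search: the guest checkout 350/520 = 67.3%, the multi-step checkout 192/357 = 53.8% → the guest checkout
Overall: the guest checkout 982/2598 = 37.8%, the multi-step checkout 485/1482 = 32.7% → the guest checkout
The guest checkout wins overall and in every traffic group — no reversal.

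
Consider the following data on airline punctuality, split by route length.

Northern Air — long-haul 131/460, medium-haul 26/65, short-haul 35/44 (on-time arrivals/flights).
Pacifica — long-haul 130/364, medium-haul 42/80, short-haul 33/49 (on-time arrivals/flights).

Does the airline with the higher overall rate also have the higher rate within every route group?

No

Long-haul: Northern Air 131/460 = 28.5%, Pacifica 130/364 = 35.7% → Pacifica
Medium-haul: Northern Air 26/65 = 40.0%, Pacifica 42/80 = 52.5% → Pacifica
Short-haul: Northern Air 35/44 = 79.5%, Pacifica 33/49 = 67.3% → Northern Air
Overall: Northern Air 192/569 = 33.7%, Pacifica 205/493 = 41.6% → Pacifica
Neither sweeps: Northern Air wins 1 of 3 groups, Pacifica wins 2. Pacifica wins overall but not every group — no Simpson reversal.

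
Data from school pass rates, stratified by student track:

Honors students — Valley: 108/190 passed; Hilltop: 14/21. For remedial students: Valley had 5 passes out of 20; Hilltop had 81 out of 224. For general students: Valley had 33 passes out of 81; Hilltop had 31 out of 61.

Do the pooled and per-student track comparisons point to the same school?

No

Honors: Valley 108/190 = 56.8%, Hilltop 14/21 = 66.7% → Hilltop
Remedial: Valley 5/20 = 25.0%, Hilltop 81/224 = 36.2% → Hilltop
General: Valley 33/81 = 40.7%, Hilltop 31/61 = 50.8% → Hilltop
Overall: Valley 146/291 = 50.2%, Hilltop 126/306 = 41.2% → Valley
Hilltop wins each student group but Valley wins overall — the comparison reverses. Hilltop's students skew toward remedial, which has a lower base rate.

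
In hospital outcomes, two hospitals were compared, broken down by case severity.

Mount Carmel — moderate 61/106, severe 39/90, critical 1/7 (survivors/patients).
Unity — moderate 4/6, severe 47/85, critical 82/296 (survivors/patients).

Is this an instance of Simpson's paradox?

Yes

Moderate: Mount Carmel 61/106 = 57.5%, Unity 4/6 = 66.7% → Unity
Severe: Mount Carmel 39/90 = 43.3%, Unity 47/85 = 55.3% → Unity
Critical: Mount Carmel 1/7 = 14.3%, Unity 82/296 = 27.7% → Unity
Overall: Mount Carmel 101/203 = 49.8%, Unity 133/387 = 34.4% → Mount Carmel
Unity wins each case group but Mount Carmel wins overall — the comparison reverses. Unity's patients skew toward critical, which has a lower base rate.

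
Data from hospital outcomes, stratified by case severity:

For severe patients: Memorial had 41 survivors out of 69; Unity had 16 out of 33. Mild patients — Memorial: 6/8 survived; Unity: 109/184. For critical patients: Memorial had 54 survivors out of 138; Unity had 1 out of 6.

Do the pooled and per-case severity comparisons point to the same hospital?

No

Severe: Memorial 41/69 = 59.4%, Unity 16/33 = 48.5% → Memorial
Mild: Memorial 6/8 = 75.0%, Unity 109/184 = 59.2% → Memorial
Critical: Memorial 54/138 = 39.1%, Unity 1/6 = 16.7% → Memorial
Overall: Memorial 101/215 = 47.0%, Unity 126/223 = 56.5% → Unity
Memorial wins each case group but Unity wins overall — the comparison reverses. Memorial's patients skew toward critical, which has a lower base rate.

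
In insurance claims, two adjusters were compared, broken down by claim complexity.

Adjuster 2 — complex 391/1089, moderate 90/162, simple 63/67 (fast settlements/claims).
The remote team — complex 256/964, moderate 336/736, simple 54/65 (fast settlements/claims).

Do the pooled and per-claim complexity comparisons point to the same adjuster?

Yes

Complex: Adjuster 2 391/1089 = 35.9%, the remote team 256/964 = 26.6% → Adjuster 2
Moderate: Adjuster 2 90/162 = 55.6%, the remote team 336/736 = 45.7% → Adjuster 2
Simple: Adjuster 2 63/67 = 94.0%, the remote team 54/65 = 83.1% → Adjuster 2
Overall: Adjuster 2 544/1318 = 41.3%, the remote team 646/1765 = 36.6% → Adjuster 2
Adjuster 2 wins overall and in every claim group — no reversal.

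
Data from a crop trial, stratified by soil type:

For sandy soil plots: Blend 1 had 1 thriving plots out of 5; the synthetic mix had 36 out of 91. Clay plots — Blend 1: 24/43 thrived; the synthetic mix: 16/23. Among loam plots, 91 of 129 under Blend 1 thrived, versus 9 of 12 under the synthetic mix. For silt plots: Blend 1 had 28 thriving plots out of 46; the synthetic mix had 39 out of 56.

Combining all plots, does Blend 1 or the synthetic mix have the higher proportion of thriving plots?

Sandy soil: Blend 1 1/5 = 20.0%, the synthetic mix 36/91 = 39.6% → the synthetic mix
Clay: Blend 1 24/43 = 55.8%, the synthetic mix 16/23 = 69.6% → the synthetic mix
Loam: Blend 1 91/129 = 70.5%, the synthetic mix 9/12 = 75.0% → the synthetic mix
Silt: Blend 1 28/46 = 60.9%, the synthetic mix 39/56 = 69.6% → the synthetic mix
Overall: Blend 1 144/223 = 64.6%, the synthetic mix 100/182 = 54.9% → Blend 1
(The synthetic mix wins every soil group but Blend 1 wins overall — the synthetic mix's plots skew toward the low-rate sandy soil group.)

Blend 1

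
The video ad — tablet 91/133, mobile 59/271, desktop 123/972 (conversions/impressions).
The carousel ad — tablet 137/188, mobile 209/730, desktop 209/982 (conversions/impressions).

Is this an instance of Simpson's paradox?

Tablet: the video ad 91/133 = 68.4%, the carousel ad 137/188 = 72.9% → the carousel ad
Mobile: the video ad 59/271 = 21.8%, the carousel ad 209/730 = 28.6% → the carousel ad
Desktop: the video ad 123/972 = 12.7%, the carousel ad 209/982 = 21.3% → the carousel ad
Overall: the video ad 273/1376 = 19.8%, the carousel ad 555/1900 = 29.2% → the carousel ad
The carousel ad wins overall and in every device group — no reversal.

No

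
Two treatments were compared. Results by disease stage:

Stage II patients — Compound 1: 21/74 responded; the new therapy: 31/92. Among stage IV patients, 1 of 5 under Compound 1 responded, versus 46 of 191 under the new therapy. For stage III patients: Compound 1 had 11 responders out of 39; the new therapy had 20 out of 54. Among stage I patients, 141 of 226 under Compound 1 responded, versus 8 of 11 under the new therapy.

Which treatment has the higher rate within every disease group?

Stage II: Compound 1 21/74 = 28.4%, the new therapy 31/92 = 33.7% → the new therapy
Stage IV: Compound 1 1/5 = 20.0%, the new therapy 46/191 = 24.1% → the new therapy
Stage III: Compound 1 11/39 = 28.2%, the new therapy 20/54 = 37.0% → the new therapy
Stage I: Compound 1 141/226 = 62.4%, the new therapy 8/11 = 72.7% → the new therapy
The new therapy has the higher rate in all 4 groups.

the new therapy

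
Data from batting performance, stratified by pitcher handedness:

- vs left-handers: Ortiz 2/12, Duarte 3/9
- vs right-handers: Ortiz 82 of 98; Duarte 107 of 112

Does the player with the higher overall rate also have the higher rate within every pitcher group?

Vs left-handers: Ortiz 2/12 = 16.7%, Duarte 3/9 = 33.3% → Duarte
Vs right-handers: Ortiz 82/98 = 83.7%, Duarte 107/112 = 95.5% → Duarte
Overall: Ortiz 84/110 = 76.4%, Duarte 110/121 = 90.9% → Duarte
Duarte wins overall and in every pitcher group — no reversal.

Yes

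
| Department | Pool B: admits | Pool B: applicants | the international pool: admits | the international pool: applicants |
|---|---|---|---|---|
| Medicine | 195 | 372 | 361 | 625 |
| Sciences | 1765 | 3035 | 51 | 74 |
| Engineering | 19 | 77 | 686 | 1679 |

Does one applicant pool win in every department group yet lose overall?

Medicine: Pool B 195/372 = 52.4%, the international pool 361/625 = 57.8% → the international pool
Sciences: Pool B 1765/3035 = 58.2%, the international pool 51/74 = 68.9% → the international pool
Engineering: Pool B 19/77 = 24.7%, the international pool 686/1679 = 40.9% → the international pool
Overall: Pool B 1979/3484 = 56.8%, the international pool 1098/2378 = 46.2% → Pool B
The international pool wins each department group but Pool B wins overall — the comparison reverses. The international pool's applicants skew toward Engineering, which has a lower base rate.

Yes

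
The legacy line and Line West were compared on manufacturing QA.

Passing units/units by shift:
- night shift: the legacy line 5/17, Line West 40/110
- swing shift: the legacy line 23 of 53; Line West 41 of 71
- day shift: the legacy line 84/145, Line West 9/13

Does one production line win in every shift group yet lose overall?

Night shift: the legacy line 5/17 = 29.4%, Line West 40/110 = 36.4% → Line West
Swing shift: the legacy line 23/53 = 43.4%, Line West 41/71 = 57.7% → Line West
Day shift: the legacy line 84/145 = 57.9%, Line West 9/13 = 69.2% → Line West
Overall: the legacy line 112/215 = 52.1%, Line West 90/194 = 46.4% → the legacy line
Line West wins each shift group but the legacy line wins overall — the comparison reverses. Line West's units skew toward night shift, which has a lower base rate.

Yes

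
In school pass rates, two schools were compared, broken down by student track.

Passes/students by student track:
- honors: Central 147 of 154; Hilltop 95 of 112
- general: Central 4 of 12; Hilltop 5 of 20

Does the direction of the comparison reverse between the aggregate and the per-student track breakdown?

No

Honors: Central 147/154 = 95.5%, Hilltop 95/112 = 84.8% → Central
General: Central 4/12 = 33.3%, Hilltop 5/20 = 25.0% → Central
Overall: Central 151/166 = 91.0%, Hilltop 100/132 = 75.8% → Central
Central wins overall and in every student group — no reversal.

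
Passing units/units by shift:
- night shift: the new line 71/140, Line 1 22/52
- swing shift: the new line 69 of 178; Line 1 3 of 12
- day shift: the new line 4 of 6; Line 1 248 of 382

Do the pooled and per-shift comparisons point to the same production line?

No

Night shift: the new line 71/140 = 50.7%, Line 1 22/52 = 42.3% → the new line
Swing shift: the new line 69/178 = 38.8%, Line 1 3/12 = 25.0% → the new line
Day shift: the new line 4/6 = 66.7%, Line 1 248/382 = 64.9% → the new line
Overall: the new line 144/324 = 44.4%, Line 1 273/446 = 61.2% → Line 1
The new line wins each shift group but Line 1 wins overall — the comparison reverses. The new line's units skew toward swing shift, which has a lower base rate.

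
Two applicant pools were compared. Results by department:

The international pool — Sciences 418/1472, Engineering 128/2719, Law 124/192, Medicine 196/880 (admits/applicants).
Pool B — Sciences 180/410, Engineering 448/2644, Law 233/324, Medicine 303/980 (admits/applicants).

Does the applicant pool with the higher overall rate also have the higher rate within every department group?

Yes

Sciences: the international pool 418/1472 = 28.4%, Pool B 180/410 = 43.9% → Pool B
Engineering: the international pool 128/2719 = 4.7%, Pool B 448/2644 = 16.9% → Pool B
Law: the international pool 124/192 = 64.6%, Pool B 233/324 = 71.9% → Pool B
Medicine: the international pool 196/880 = 22.3%, Pool B 303/980 = 30.9% → Pool B
Overall: the international pool 866/5263 = 16.5%, Pool B 1164/4358 = 26.7% → Pool B
Pool B wins overall and in every department group — no reversal.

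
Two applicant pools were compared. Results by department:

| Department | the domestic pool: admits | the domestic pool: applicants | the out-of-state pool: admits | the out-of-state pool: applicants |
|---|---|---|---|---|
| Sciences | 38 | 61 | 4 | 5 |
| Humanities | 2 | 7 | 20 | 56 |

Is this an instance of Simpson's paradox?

Yes

Sciences: the domestic pool 38/61 = 62.3%, the out-of-state pool 4/5 = 80.0% → the out-of-state pool
Humanities: the domestic pool 2/7 = 28.6%, the out-of-state pool 20/56 = 35.7% → the out-of-state pool
Overall: the domestic pool 40/68 = 58.8%, the out-of-state pool 24/61 = 39.3% → the domestic pool
The out-of-state pool wins each department group but the domestic pool wins overall — the comparison reverses. The out-of-state pool's applicants skew toward Humanities, which has a lower base rate.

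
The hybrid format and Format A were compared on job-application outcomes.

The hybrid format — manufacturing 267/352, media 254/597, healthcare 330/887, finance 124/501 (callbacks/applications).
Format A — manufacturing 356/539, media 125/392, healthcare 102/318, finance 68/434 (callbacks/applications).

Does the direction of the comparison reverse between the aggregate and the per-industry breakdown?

No

Manufacturing: the hybrid format 267/352 = 75.9%, Format A 356/539 = 66.0% → the hybrid format
Media: the hybrid format 254/597 = 42.5%, Format A 125/392 = 31.9% → the hybrid format
Healthcare: the hybrid format 330/887 = 37.2%, Format A 102/318 = 32.1% → the hybrid format
Finance: the hybrid format 124/501 = 24.8%, Format A 68/434 = 15.7% → the hybrid format
Overall: the hybrid format 975/2337 = 41.7%, Format A 651/1683 = 38.7% → the hybrid format
The hybrid format wins overall and in every industry group — no reversal.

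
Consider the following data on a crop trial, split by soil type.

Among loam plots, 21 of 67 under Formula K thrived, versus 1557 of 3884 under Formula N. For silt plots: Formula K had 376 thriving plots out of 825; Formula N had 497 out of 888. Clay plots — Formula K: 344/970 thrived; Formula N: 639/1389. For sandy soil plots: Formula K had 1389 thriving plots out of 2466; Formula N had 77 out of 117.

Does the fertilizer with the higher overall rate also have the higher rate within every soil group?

Loam: Formula K 21/67 = 31.3%, Formula N 1557/3884 = 40.1% → Formula N
Silt: Formula K 376/825 = 45.6%, Formula N 497/888 = 56.0% → Formula N
Clay: Formula K 344/970 = 35.5%, Formula N 639/1389 = 46.0% → Formula N
Sandy soil: Formula K 1389/2466 = 56.3%, Formula N 77/117 = 65.8% → Formula N
Overall: Formula K 2130/4328 = 49.2%, Formula N 2770/6278 = 44.1% → Formula K
Formula N wins each soil group but Formula K wins overall — the comparison reverses. Formula N's plots skew toward loam, which has a lower base rate.

No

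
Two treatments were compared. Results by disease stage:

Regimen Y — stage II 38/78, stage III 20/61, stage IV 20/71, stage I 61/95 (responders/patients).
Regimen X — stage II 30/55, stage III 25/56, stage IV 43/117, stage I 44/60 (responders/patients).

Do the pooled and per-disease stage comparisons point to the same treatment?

Yes

Stage II: Regimen Y 38/78 = 48.7%, Regimen X 30/55 = 54.5% → Regimen X
Stage III: Regimen Y 20/61 = 32.8%, Regimen X 25/56 = 44.6% → Regimen X
Stage IV: Regimen Y 20/71 = 28.2%, Regimen X 43/117 = 36.8% → Regimen X
Stage I: Regimen Y 61/95 = 64.2%, Regimen X 44/60 = 73.3% → Regimen X
Overall: Regimen Y 139/305 = 45.6%, Regimen X 142/288 = 49.3% → Regimen X
Regimen X wins overall and in every disease group — no reversal.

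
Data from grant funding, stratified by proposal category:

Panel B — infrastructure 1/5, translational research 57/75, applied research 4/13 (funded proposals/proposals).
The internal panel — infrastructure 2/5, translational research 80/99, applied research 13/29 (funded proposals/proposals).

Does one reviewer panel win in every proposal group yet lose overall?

Infrastructure: Panel B 1/5 = 20.0%, the internal panel 2/5 = 40.0% → the internal panel
Translational research: Panel B 57/75 = 76.0%, the internal panel 80/99 = 80.8% → the internal panel
Applied research: Panel B 4/13 = 30.8%, the internal panel 13/29 = 44.8% → the internal panel
Overall: Panel B 62/93 = 66.7%, the internal panel 95/133 = 71.4% → the internal panel
The internal panel wins overall and in every proposal group — no reversal.

No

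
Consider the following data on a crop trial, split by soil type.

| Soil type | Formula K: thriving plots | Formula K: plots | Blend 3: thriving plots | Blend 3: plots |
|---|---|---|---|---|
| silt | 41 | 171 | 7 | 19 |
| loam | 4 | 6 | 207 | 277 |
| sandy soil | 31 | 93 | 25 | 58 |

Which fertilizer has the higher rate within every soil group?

Blend 3

Silt: Formula K 41/171 = 24.0%, Blend 3 7/19 = 36.8% → Blend 3
Loam: Formula K 4/6 = 66.7%, Blend 3 207/277 = 74.7% → Blend 3
Sandy soil: Formula K 31/93 = 33.3%, Blend 3 25/58 = 43.1% → Blend 3
Blend 3 has the higher rate in all 3 groups.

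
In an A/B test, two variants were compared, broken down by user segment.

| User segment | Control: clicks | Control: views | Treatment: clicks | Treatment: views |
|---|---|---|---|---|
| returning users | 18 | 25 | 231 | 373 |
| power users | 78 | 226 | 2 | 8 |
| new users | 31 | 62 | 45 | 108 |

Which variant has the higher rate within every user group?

Control

Returning users: Control 18/25 = 72.0%, Treatment 231/373 = 61.9% → Control
Power users: Control 78/226 = 34.5%, Treatment 2/8 = 25.0% → Control
New users: Control 31/62 = 50.0%, Treatment 45/108 = 41.7% → Control
Control has the higher rate in all 3 groups.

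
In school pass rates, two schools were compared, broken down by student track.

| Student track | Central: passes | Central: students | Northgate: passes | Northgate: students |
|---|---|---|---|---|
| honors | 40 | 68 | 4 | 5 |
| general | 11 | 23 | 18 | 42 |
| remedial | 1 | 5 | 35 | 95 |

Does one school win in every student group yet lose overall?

No

Honors: Central 40/68 = 58.8%, Northgate 4/5 = 80.0% → Northgate
General: Central 11/23 = 47.8%, Northgate 18/42 = 42.9% → Central
Remedial: Central 1/5 = 20.0%, Northgate 35/95 = 36.8% → Northgate
Overall: Central 52/96 = 54.2%, Northgate 57/142 = 40.1% → Central
Neither sweeps: Central wins 1 of 3 groups, Northgate wins 2. Central wins overall but not every group — no Simpson reversal.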